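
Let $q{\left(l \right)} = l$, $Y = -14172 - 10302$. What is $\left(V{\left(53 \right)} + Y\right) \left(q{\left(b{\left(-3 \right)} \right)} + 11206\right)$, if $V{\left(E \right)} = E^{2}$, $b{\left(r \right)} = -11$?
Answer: $-242539675$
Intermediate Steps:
$Y = -24474$ ($Y = -14172 - 10302 = -24474$)
$\left(V{\left(53 \right)} + Y\right) \left(q{\left(b{\left(-3 \right)} \right)} + 11206\right) = \left(53^{2} - 24474\right) \left(-11 + 11206\right) = \left(2809 - 24474\right) 11195 = \left(-21665\right) 11195 = -242539675$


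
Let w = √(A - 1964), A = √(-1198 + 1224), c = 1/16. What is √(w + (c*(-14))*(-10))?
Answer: √(35 + 4*I*√(1964 - √26))/2 ≈ 5.1897 + 4.2642*I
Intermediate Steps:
c = 1/16 ≈ 0.062500
A = √26 ≈ 5.0990
w = √(-1964 + √26) (w = √(√26 - 1964) = √(-1964 + √26) ≈ 44.259*I)
√(w + (c*(-14))*(-10)) = √(√(-1964 + √26) + ((1/16)*(-14))*(-10)) = √(√(-1964 + √26) - 7/8*(-10)) = √(√(-1964 + √26) + 35/4) = √(35/4 + √(-1964 + √26))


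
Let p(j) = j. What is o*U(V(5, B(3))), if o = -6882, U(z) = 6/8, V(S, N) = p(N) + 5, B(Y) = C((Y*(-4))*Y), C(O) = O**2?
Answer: -10323/2 ≈ -5161.5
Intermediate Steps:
B(Y) = 16*Y**4 (B(Y) = ((Y*(-4))*Y)**2 = ((-4*Y)*Y)**2 = (-4*Y**2)**2 = 16*Y**4)
V(S, N) = 5 + N (V(S, N) = N + 5 = 5 + N)
U(z) = 3/4 (U(z) = 6*(1/8) = 3/4)
o*U(V(5, B(3))) = -6882*3/4 = -10323/2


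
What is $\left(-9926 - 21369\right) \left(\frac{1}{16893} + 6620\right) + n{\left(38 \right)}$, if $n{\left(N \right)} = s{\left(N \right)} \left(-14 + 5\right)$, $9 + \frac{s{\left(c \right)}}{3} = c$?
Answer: $- \frac{3499785058214}{16893} \approx -2.0717 \cdot 10^{8}$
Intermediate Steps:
$s{\left(c \right)} = -27 + 3 c$
$n{\left(N \right)} = 243 - 27 N$ ($n{\left(N \right)} = \left(-27 + 3 N\right) \left(-14 + 5\right) = \left(-27 + 3 N\right) \left(-9\right) = 243 - 27 N$)
$\left(-9926 - 21369\right) \left(\frac{1}{16893} + 6620\right) + n{\left(38 \right)} = \left(-9926 - 21369\right) \left(\frac{1}{16893} + 6620\right) + \left(243 - 1026\right) = - 31295 \left(\frac{1}{16893} + 6620\right) + \left(243 - 1026\right) = \left(-31295\right) \frac{111831661}{16893} - 783 = - \frac{3499771830995}{16893} - 783 = - \frac{3499785058214}{16893}$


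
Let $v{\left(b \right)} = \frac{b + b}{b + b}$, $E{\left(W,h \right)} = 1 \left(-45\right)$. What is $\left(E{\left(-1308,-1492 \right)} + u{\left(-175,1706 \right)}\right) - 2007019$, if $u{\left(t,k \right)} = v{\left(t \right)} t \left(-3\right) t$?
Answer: $-2098939$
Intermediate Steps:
$E{\left(W,h \right)} = -45$
$v{\left(b \right)} = 1$ ($v{\left(b \right)} = \frac{2 b}{2 b} = 2 b \frac{1}{2 b} = 1$)
$u{\left(t,k \right)} = - 3 t^{2}$ ($u{\left(t,k \right)} = 1 t \left(-3\right) t = 1 - 3 t t = 1 \left(- 3 t^{2}\right) = - 3 t^{2}$)
$\left(E{\left(-1308,-1492 \right)} + u{\left(-175,1706 \right)}\right) - 2007019 = \left(-45 - 3 \left(-175\right)^{2}\right) - 2007019 = \left(-45 - 91875\right) - 2007019 = -91920 - 2007019 = -2098939$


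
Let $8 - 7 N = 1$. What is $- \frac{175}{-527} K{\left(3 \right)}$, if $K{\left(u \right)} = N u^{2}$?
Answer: $\frac{1575}{527} \approx 2.9886$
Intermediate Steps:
$N = 1$ ($N = \frac{8}{7} - \frac{1}{7} = 1$)
$K{\left(u \right)} = u^{2}$ ($K{\left(u \right)} = 1 u^{2} = u^{2}$)
$- \frac{175}{-527} K{\left(3 \right)} = - \frac{175}{-527} \cdot 3^{2} = \left(-175\right) \left(- \frac{1}{527}\right) 9 = \frac{175}{527} \cdot 9 = \frac{1575}{527}$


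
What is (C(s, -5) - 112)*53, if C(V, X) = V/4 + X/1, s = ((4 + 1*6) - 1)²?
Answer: -20511/4 ≈ -5127.8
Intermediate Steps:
s = 81 (s = ((4 + 6) - 1)² = (10 - 1)² = 9² = 81)
C(V, X) = X + V/4 (C(V, X) = V*(¼) + X*1 = V/4 + X = X + V/4)
(C(s, -5) - 112)*53 = ((-5 + (¼)*81) - 112)*53 = ((-5 + 81/4) - 112)*53 = (61/4 - 112)*53 = -387/4*53 = -20511/4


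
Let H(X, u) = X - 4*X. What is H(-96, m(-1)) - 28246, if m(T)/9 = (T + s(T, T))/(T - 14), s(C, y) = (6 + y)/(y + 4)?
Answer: -27958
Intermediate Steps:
s(C, y) = (6 + y)/(4 + y)
m(T) = 9*(T + (6 + T)/(4 + T))/(-14 + T) (m(T) = 9*((T + (6 + T)/(4 + T))/(T - 14)) = 9*((T + (6 + T)/(4 + T))/(-14 + T)) = 9*(T + (6 + T)/(4 + T))/(-14 + T))
H(X, u) = -3*X
H(-96, m(-1)) - 28246 = -3*(-96) - 28246 = 288 - 28246 = -27958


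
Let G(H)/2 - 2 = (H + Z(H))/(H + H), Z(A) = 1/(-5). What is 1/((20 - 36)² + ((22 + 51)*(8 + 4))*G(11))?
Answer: 55/254104 ≈ 0.00021645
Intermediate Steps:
Z(A) = -⅕
G(H) = 4 + (-⅕ + H)/H (G(H) = 4 + 2*((H - ⅕)/(H + H)) = 4 + 2*((-⅕ + H)/((2*H))) = 4 + 2*((-⅕ + H)*(1/(2*H))) = 4 + 2*((-⅕ + H)/(2*H)) = 4 + (-⅕ + H)/H)
1/((20 - 36)² + ((22 + 51)*(8 + 4))*G(11)) = 1/((20 - 36)² + ((22 + 51)*(8 + 4))*(5 - ⅕/11)) = 1/((-16)² + (73*12)*(5 - ⅕*1/11)) = 1/(256 + 876*(5 - 1/55)) = 1/(256 + 876*(274/55)) = 1/(256 + 240024/55) = 1/(254104/55) = 55/254104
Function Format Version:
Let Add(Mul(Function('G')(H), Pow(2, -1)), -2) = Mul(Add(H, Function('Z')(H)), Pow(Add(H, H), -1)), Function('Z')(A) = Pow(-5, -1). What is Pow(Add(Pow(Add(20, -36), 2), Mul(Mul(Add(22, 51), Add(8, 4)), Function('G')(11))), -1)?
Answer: Rational(55, 254104) ≈ 0.00021645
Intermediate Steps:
Function('Z')(A) = Rational(-1, 5)
Function('G')(H) = Add(4, Mul(Pow(H, -1), Add(Rational(-1, 5), H))) (Function('G')(H) = Add(4, Mul(2, Mul(Add(H, Rational(-1, 5)), Pow(Add(H, H), -1)))) = Add(4, Mul(2, Mul(Add(Rational(-1, 5), H), Pow(Mul(2, H), -1)))) = Add(4, Mul(2, Mul(Add(Rational(-1, 5), H), Mul(Rational(1, 2), Pow(H, -1))))) = Add(4, Mul(2, Mul(Rational(1, 2), Pow(H, -1), Add(Rational(-1, 5), H)))) = Add(4, Mul(Pow(H, -1), Add(Rational(-1, 5), H))))
Pow(Add(Pow(Add(20, -36), 2), Mul(Mul(Add(22, 51), Add(8, 4)), Function('G')(11))), -1) = Pow(Add(Pow(Add(20, -36), 2), Mul(Mul(Add(22, 51), Add(8, 4)), Add(5, Mul(Rational(-1, 5), Pow(11, -1))))), -1) = Pow(Add(Pow(-16, 2), Mul(Mul(73, 12), Add(5, Mul(Rational(-1, 5), Rational(1, 11))))), -1) = Pow(Add(256, Mul(876, Add(5, Rational(-1, 55)))), -1) = Pow(Add(256, Mul(876, Rational(274, 55))), -1) = Pow(Add(256, Rational(240024, 55)), -1) = Pow(Rational(254104, 55), -1) = Rational(55, 254104)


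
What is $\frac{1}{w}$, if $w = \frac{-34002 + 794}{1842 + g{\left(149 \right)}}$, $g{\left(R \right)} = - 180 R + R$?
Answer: $\frac{3547}{4744} \approx 0.74768$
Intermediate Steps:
$g{\left(R \right)} = - 179 R$
$w = \frac{4744}{3547}$ ($w = \frac{-34002 + 794}{1842 - 26671} = - \frac{33208}{1842 - 26671} = - \frac{33208}{-24829} = \left(-33208\right) \left(- \frac{1}{24829}\right) = \frac{4744}{3547} \approx 1.3375$)
$\frac{1}{w} = \frac{1}{\frac{4744}{3547}} = \frac{3547}{4744}$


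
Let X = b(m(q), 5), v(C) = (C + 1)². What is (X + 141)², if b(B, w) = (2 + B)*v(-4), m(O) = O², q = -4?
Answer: 91809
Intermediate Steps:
v(C) = (1 + C)²
b(B, w) = 18 + 9*B (b(B, w) = (2 + B)*(1 - 4)² = (2 + B)*(-3)² = (2 + B)*9 = 18 + 9*B)
X = 162 (X = 18 + 9*(-4)² = 18 + 9*16 = 18 + 144 = 162)
(X + 141)² = (162 + 141)² = 303² = 91809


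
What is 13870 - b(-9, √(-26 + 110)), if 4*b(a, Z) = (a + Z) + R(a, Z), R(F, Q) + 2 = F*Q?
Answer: 55491/4 + 4*√21 ≈ 13891.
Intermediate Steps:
R(F, Q) = -2 + F*Q
b(a, Z) = -½ + Z/4 + a/4 + Z*a/4 (b(a, Z) = ((a + Z) + (-2 + a*Z))/4 = ((Z + a) + (-2 + Z*a))/4 = (-2 + Z + a + Z*a)/4 = -½ + Z/4 + a/4 + Z*a/4)
13870 - b(-9, √(-26 + 110)) = 13870 - (-½ + √(-26 + 110)/4 + (¼)*(-9) + (¼)*√(-26 + 110)*(-9)) = 13870 - (-½ + √84/4 - 9/4 + (¼)*√84*(-9)) = 13870 - (-½ + (2*√21)/4 - 9/4 + (¼)*(2*√21)*(-9)) = 13870 - (-½ + √21/2 - 9/4 - 9*√21/2) = 13870 - (-11/4 - 4*√21) = 13870 + (11/4 + 4*√21) = 55491/4 + 4*√21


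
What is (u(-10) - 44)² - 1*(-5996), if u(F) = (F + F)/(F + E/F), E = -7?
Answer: 67007068/8649 ≈ 7747.4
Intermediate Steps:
u(F) = 2*F/(F - 7/F) (u(F) = (F + F)/(F - 7/F) = (2*F)/(F - 7/F) = 2*F/(F - 7/F))
(u(-10) - 44)² - 1*(-5996) = (2*(-10)²/(-7 + (-10)²) - 44)² - 1*(-5996) = (2*100/(-7 + 100) - 44)² + 5996 = (2*100/93 - 44)² + 5996 = (2*100*(1/93) - 44)² + 5996 = (200/93 - 44)² + 5996 = (-3892/93)² + 5996 = 15147664/8649 + 5996 = 67007068/8649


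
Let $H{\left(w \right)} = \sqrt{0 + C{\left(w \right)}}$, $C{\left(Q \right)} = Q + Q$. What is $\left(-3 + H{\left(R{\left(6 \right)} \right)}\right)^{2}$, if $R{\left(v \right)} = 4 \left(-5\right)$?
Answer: $\left(3 - 2 i \sqrt{10}\right)^{2} \approx -31.0 - 37.947 i$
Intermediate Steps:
$C{\left(Q \right)} = 2 Q$
$R{\left(v \right)} = -20$
$H{\left(w \right)} = \sqrt{2} \sqrt{w}$ ($H{\left(w \right)} = \sqrt{0 + 2 w} = \sqrt{2 w} = \sqrt{2} \sqrt{w}$)
$\left(-3 + H{\left(R{\left(6 \right)} \right)}\right)^{2} = \left(-3 + \sqrt{2} \sqrt{-20}\right)^{2} = \left(-3 + \sqrt{2} \cdot 2 i \sqrt{5}\right)^{2} = \left(-3 + 2 i \sqrt{10}\right)^{2}$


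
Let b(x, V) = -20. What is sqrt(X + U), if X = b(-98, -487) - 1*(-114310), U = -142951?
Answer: I*sqrt(28661) ≈ 169.3*I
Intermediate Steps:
X = 114290 (X = -20 - 1*(-114310) = -20 + 114310 = 114290)
sqrt(X + U) = sqrt(114290 - 142951) = sqrt(-28661) = I*sqrt(28661)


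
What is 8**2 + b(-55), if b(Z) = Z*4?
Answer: -156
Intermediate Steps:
b(Z) = 4*Z
8**2 + b(-55) = 8**2 + 4*(-55) = 64 - 220 = -156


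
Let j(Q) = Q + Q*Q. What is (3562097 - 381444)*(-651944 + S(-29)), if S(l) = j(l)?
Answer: -2071024949196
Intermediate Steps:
j(Q) = Q + Q²
S(l) = l*(1 + l)
(3562097 - 381444)*(-651944 + S(-29)) = (3562097 - 381444)*(-651944 - 29*(1 - 29)) = 3180653*(-651944 - 29*(-28)) = 3180653*(-651944 + 812) = 3180653*(-651132) = -2071024949196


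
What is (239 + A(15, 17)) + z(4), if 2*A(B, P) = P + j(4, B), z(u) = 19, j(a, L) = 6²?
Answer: 569/2 ≈ 284.50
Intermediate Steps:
j(a, L) = 36
A(B, P) = 18 + P/2 (A(B, P) = (P + 36)/2 = (36 + P)/2 = 18 + P/2)
(239 + A(15, 17)) + z(4) = (239 + (18 + (½)*17)) + 19 = (239 + (18 + 17/2)) + 19 = (239 + 53/2) + 19 = 531/2 + 19 = 569/2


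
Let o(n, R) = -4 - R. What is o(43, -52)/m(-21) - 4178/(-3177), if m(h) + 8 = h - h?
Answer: -14884/3177 ≈ -4.6849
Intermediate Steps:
m(h) = -8 (m(h) = -8 + (h - h) = -8 + 0 = -8)
o(43, -52)/m(-21) - 4178/(-3177) = (-4 - 1*(-52))/(-8) - 4178/(-3177) = (-4 + 52)*(-1/8) - 4178*(-1/3177) = 48*(-1/8) + 4178/3177 = -6 + 4178/3177 = -14884/3177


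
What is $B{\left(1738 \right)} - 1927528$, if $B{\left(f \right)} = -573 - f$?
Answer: $-1929839$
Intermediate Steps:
$B{\left(1738 \right)} - 1927528 = \left(-573 - 1738\right) - 1927528 = -2311 - 1927528 = -1929839$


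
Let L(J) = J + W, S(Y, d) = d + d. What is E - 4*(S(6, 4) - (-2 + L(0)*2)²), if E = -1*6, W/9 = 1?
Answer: 986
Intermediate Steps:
W = 9 (W = 9*1 = 9)
E = -6
S(Y, d) = 2*d
L(J) = 9 + J (L(J) = J + 9 = 9 + J)
E - 4*(S(6, 4) - (-2 + L(0)*2)²) = -6 - 4*(2*4 - (-2 + (9 + 0)*2)²) = -6 - 4*(8 - (-2 + 9*2)²) = -6 - 4*(8 - (-2 + 18)²) = -6 - 4*(8 - 1*16²) = -6 - 4*(8 - 1*256) = -6 - 4*(8 - 256) = -6 - 4*(-248) = -6 + 992 = 986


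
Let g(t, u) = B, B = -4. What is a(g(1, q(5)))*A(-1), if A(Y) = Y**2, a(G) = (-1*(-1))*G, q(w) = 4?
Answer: -4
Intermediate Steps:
g(t, u) = -4
a(G) = G (a(G) = 1*G = G)
a(g(1, q(5)))*A(-1) = -4*(-1)**2 = -4*1 = -4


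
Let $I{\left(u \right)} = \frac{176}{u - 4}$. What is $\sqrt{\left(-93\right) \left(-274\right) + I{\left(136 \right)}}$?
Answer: $\frac{5 \sqrt{9174}}{3} \approx 159.64$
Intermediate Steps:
$I{\left(u \right)} = \frac{176}{-4 + u}$
$\sqrt{\left(-93\right) \left(-274\right) + I{\left(136 \right)}} = \sqrt{\left(-93\right) \left(-274\right) + \frac{176}{-4 + 136}} = \sqrt{25482 + \frac{176}{132}} = \sqrt{25482 + 176 \cdot \frac{1}{132}} = \sqrt{25482 + \frac{4}{3}} = \sqrt{\frac{76450}{3}} = \frac{5 \sqrt{9174}}{3}$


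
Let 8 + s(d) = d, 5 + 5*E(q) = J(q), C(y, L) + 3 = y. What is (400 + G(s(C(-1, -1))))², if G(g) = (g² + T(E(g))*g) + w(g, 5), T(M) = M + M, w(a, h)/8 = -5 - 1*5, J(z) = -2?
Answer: 6190144/25 ≈ 2.4761e+5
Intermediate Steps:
w(a, h) = -80 (w(a, h) = 8*(-5 - 1*5) = 8*(-5 - 5) = 8*(-10) = -80)
C(y, L) = -3 + y
E(q) = -7/5 (E(q) = -1 + (⅕)*(-2) = -1 - ⅖ = -7/5)
s(d) = -8 + d
T(M) = 2*M
G(g) = -80 + g² - 14*g/5 (G(g) = (g² + (2*(-7/5))*g) - 80 = (g² - 14*g/5) - 80 = -80 + g² - 14*g/5)
(400 + G(s(C(-1, -1))))² = (400 + (-80 + (-8 + (-3 - 1))² - 14*(-8 + (-3 - 1))/5))² = (400 + (-80 + (-8 - 4)² - 14*(-8 - 4)/5))² = (400 + (-80 + (-12)² - 14/5*(-12)))² = (400 + (-80 + 144 + 168/5))² = (400 + 488/5)² = (2488/5)² = 6190144/25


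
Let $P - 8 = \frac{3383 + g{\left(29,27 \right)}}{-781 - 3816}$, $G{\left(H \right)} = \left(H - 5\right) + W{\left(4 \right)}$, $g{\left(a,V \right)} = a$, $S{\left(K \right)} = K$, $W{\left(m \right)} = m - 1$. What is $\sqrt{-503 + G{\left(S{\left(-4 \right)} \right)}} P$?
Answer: $\frac{33364 i \sqrt{509}}{4597} \approx 163.74 i$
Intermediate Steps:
$W{\left(m \right)} = -1 + m$
$G{\left(H \right)} = -2 + H$ ($G{\left(H \right)} = \left(H - 5\right) + \left(-1 + 4\right) = \left(-5 + H\right) + 3 = -2 + H$)
$P = \frac{33364}{4597}$ ($P = 8 + \frac{3383 + 29}{-781 - 3816} = 8 + \frac{3412}{-4597} = 8 + 3412 \left(- \frac{1}{4597}\right) = 8 - \frac{3412}{4597} = \frac{33364}{4597} \approx 7.2578$)
$\sqrt{-503 + G{\left(S{\left(-4 \right)} \right)}} P = \sqrt{-503 - 6} \cdot \frac{33364}{4597} = \sqrt{-509} \cdot \frac{33364}{4597} = i \sqrt{509} \cdot \frac{33364}{4597} = \frac{33364 i \sqrt{509}}{4597}$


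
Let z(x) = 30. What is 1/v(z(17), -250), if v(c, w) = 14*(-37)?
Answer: -1/518 ≈ -0.0019305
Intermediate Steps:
v(c, w) = -518
1/v(z(17), -250) = 1/(-518) = -1/518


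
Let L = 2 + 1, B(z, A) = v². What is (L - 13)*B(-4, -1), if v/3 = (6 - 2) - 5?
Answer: -90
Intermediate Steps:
v = -3 (v = 3*((6 - 2) - 5) = 3*(4 - 5) = 3*(-1) = -3)
B(z, A) = 9 (B(z, A) = (-3)² = 9)
L = 3
(L - 13)*B(-4, -1) = (3 - 13)*9 = -10*9 = -90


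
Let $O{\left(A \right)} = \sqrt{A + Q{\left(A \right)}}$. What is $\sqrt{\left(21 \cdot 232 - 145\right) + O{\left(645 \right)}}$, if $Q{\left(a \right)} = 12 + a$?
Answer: $\sqrt{4727 + \sqrt{1302}} \approx 69.015$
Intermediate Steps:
$O{\left(A \right)} = \sqrt{12 + 2 A}$ ($O{\left(A \right)} = \sqrt{A + \left(12 + A\right)} = \sqrt{12 + 2 A}$)
$\sqrt{\left(21 \cdot 232 - 145\right) + O{\left(645 \right)}} = \sqrt{\left(21 \cdot 232 - 145\right) + \sqrt{12 + 2 \cdot 645}} = \sqrt{\left(4872 - 145\right) + \sqrt{12 + 1290}} = \sqrt{4727 + \sqrt{1302}}$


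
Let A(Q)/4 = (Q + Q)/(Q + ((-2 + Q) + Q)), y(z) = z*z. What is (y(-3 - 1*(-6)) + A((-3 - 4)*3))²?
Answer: 567009/4225 ≈ 134.20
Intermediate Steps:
y(z) = z²
A(Q) = 8*Q/(-2 + 3*Q) (A(Q) = 4*((Q + Q)/(Q + ((-2 + Q) + Q))) = 4*((2*Q)/(Q + (-2 + 2*Q))) = 4*((2*Q)/(-2 + 3*Q)) = 4*(2*Q/(-2 + 3*Q)) = 8*Q/(-2 + 3*Q))
(y(-3 - 1*(-6)) + A((-3 - 4)*3))² = ((-3 - 1*(-6))² + 8*((-3 - 4)*3)/(-2 + 3*((-3 - 4)*3)))² = ((-3 + 6)² + 8*(-7*3)/(-2 + 3*(-7*3)))² = (3² + 8*(-21)/(-2 + 3*(-21)))² = (9 + 8*(-21)/(-2 - 63))² = (9 + 8*(-21)/(-65))² = (9 + 8*(-21)*(-1/65))² = (9 + 168/65)² = (753/65)² = 567009/4225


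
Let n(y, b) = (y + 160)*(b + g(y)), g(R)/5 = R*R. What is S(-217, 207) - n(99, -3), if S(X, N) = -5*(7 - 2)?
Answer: -12691543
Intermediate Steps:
g(R) = 5*R² (g(R) = 5*(R*R) = 5*R²)
n(y, b) = (160 + y)*(b + 5*y²) (n(y, b) = (y + 160)*(b + 5*y²) = (160 + y)*(b + 5*y²))
S(X, N) = -25 (S(X, N) = -5*5 = -25)
S(-217, 207) - n(99, -3) = -25 - (5*99³ + 160*(-3) + 800*99² - 3*99) = -25 - (5*970299 - 480 + 800*9801 - 297) = -25 - (4851495 - 480 + 7840800 - 297) = -25 - 1*12691518 = -25 - 12691518 = -12691543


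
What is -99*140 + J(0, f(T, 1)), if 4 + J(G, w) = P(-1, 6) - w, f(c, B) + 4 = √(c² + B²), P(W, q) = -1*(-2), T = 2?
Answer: -13858 - √5 ≈ -13860.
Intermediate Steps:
P(W, q) = 2
f(c, B) = -4 + √(B² + c²) (f(c, B) = -4 + √(c² + B²) = -4 + √(B² + c²))
J(G, w) = -2 - w (J(G, w) = -4 + (2 - w) = -2 - w)
-99*140 + J(0, f(T, 1)) = -99*140 + (-2 - (-4 + √(1² + 2²))) = -13860 + (-2 - (-4 + √(1 + 4))) = -13860 + (-2 - (-4 + √5)) = -13860 + (-2 + (4 - √5)) = -13860 + (2 - √5) = -13858 - √5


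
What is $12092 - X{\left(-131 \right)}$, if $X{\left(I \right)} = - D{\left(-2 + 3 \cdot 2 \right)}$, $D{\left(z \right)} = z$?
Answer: $12096$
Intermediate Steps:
$X{\left(I \right)} = -4$ ($X{\left(I \right)} = - (-2 + 3 \cdot 2) = - (-2 + 6) = \left(-1\right) 4 = -4$)
$12092 - X{\left(-131 \right)} = 12092 - -4 = 12092 + 4 = 12096$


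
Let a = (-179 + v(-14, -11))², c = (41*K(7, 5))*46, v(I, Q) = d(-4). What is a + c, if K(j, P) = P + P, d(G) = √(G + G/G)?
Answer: 50898 - 358*I*√3 ≈ 50898.0 - 620.07*I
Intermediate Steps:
d(G) = √(1 + G) (d(G) = √(G + 1) = √(1 + G))
K(j, P) = 2*P
v(I, Q) = I*√3 (v(I, Q) = √(1 - 4) = √(-3) = I*√3)
c = 18860 (c = (41*(2*5))*46 = (41*10)*46 = 410*46 = 18860)
a = (-179 + I*√3)² ≈ 32038.0 - 620.07*I
a + c = (179 - I*√3)² + 18860 = 18860 + (179 - I*√3)²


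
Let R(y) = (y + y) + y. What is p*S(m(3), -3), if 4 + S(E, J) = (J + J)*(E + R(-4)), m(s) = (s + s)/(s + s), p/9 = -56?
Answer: -31248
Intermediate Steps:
R(y) = 3*y (R(y) = 2*y + y = 3*y)
p = -504 (p = 9*(-56) = -504)
m(s) = 1 (m(s) = (2*s)/((2*s)) = (2*s)*(1/(2*s)) = 1)
S(E, J) = -4 + 2*J*(-12 + E) (S(E, J) = -4 + (J + J)*(E + 3*(-4)) = -4 + (2*J)*(E - 12) = -4 + (2*J)*(-12 + E) = -4 + 2*J*(-12 + E))
p*S(m(3), -3) = -504*(-4 - 24*(-3) + 2*1*(-3)) = -504*(-4 + 72 - 6) = -504*62 = -31248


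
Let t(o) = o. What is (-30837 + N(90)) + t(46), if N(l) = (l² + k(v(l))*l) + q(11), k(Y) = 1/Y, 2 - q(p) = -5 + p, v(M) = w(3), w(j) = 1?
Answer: -22605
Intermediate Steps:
v(M) = 1
q(p) = 7 - p (q(p) = 2 - (-5 + p) = 2 + (5 - p) = 7 - p)
k(Y) = 1/Y
N(l) = -4 + l + l² (N(l) = (l² + l/1) + (7 - 1*11) = (l² + 1*l) + (7 - 11) = (l² + l) - 4 = (l + l²) - 4 = -4 + l + l²)
(-30837 + N(90)) + t(46) = (-30837 + (-4 + 90 + 90²)) + 46 = (-30837 + (-4 + 90 + 8100)) + 46 = (-30837 + 8186) + 46 = -22651 + 46 = -22605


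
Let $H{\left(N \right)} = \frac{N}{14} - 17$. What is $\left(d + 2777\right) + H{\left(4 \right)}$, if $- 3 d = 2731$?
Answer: $\frac{38849}{21} \approx 1850.0$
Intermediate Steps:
$d = - \frac{2731}{3}$ ($d = \left(- \frac{1}{3}\right) 2731 = - \frac{2731}{3} \approx -910.33$)
$H{\left(N \right)} = -17 + \frac{N}{14}$ ($H{\left(N \right)} = N \frac{1}{14} - 17 = \frac{N}{14} - 17 = -17 + \frac{N}{14}$)
$\left(d + 2777\right) + H{\left(4 \right)} = \left(- \frac{2731}{3} + 2777\right) + \left(-17 + \frac{1}{14} \cdot 4\right) = \frac{5600}{3} + \left(-17 + \frac{2}{7}\right) = \frac{5600}{3} - \frac{117}{7} = \frac{38849}{21}$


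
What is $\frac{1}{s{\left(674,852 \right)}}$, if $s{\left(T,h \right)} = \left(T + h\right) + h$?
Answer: $\frac{1}{2378} \approx 0.00042052$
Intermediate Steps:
$s{\left(T,h \right)} = T + 2 h$
$\frac{1}{s{\left(674,852 \right)}} = \frac{1}{674 + 2 \cdot 852} = \frac{1}{674 + 1704} = \frac{1}{2378}$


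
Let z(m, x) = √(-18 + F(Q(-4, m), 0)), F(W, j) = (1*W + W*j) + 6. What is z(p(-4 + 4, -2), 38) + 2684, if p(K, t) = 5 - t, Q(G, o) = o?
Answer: 2684 + I*√5 ≈ 2684.0 + 2.2361*I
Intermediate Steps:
F(W, j) = 6 + W + W*j (F(W, j) = (W + W*j) + 6 = 6 + W + W*j)
z(m, x) = √(-12 + m) (z(m, x) = √(-18 + (6 + m + m*0)) = √(-18 + (6 + m + 0)) = √(-18 + (6 + m)) = √(-12 + m))
z(p(-4 + 4, -2), 38) + 2684 = √(-12 + (5 - 1*(-2))) + 2684 = √(-12 + (5 + 2)) + 2684 = √(-12 + 7) + 2684 = √(-5) + 2684 = I*√5 + 2684 = 2684 + I*√5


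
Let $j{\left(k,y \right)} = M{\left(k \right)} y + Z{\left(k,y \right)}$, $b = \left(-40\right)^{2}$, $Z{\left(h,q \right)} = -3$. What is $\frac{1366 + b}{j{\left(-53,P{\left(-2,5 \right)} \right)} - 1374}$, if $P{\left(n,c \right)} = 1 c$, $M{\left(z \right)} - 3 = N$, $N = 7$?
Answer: $- \frac{2966}{1327} \approx -2.2351$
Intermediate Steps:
$M{\left(z \right)} = 10$ ($M{\left(z \right)} = 3 + 7 = 10$)
$P{\left(n,c \right)} = c$
$b = 1600$
$j{\left(k,y \right)} = -3 + 10 y$ ($j{\left(k,y \right)} = 10 y - 3 = -3 + 10 y$)
$\frac{1366 + b}{j{\left(-53,P{\left(-2,5 \right)} \right)} - 1374} = \frac{1366 + 1600}{\left(-3 + 10 \cdot 5\right) - 1374} = \frac{2966}{\left(-3 + 50\right) - 1374} = \frac{2966}{47 - 1374} = \frac{2966}{-1327} = 2966 \left(- \frac{1}{1327}\right) = - \frac{2966}{1327}$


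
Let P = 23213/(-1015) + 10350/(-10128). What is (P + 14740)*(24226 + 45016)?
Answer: 872913203832601/856660 ≈ 1.0190e+9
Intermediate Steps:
P = -40934419/1713320 (P = 23213*(-1/1015) + 10350*(-1/10128) = -23213/1015 - 1725/1688 = -40934419/1713320 ≈ -23.892)
(P + 14740)*(24226 + 45016) = (-40934419/1713320 + 14740)*(24226 + 45016) = (25213402381/1713320)*69242 = 872913203832601/856660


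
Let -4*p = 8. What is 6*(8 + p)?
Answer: 36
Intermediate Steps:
p = -2 (p = -¼*8 = -2)
6*(8 + p) = 6*(8 - 2) = 6*6 = 36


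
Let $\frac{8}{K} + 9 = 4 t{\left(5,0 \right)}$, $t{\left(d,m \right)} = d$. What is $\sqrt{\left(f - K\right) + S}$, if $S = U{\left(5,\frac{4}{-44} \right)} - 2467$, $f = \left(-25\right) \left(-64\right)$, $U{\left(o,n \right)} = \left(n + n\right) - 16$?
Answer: $\frac{i \sqrt{106953}}{11} \approx 29.731 i$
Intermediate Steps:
$U{\left(o,n \right)} = -16 + 2 n$ ($U{\left(o,n \right)} = 2 n - 16 = -16 + 2 n$)
$K = \frac{8}{11}$ ($K = \frac{8}{-9 + 4 \cdot 5} = \frac{8}{-9 + 20} = \frac{8}{11} \approx 0.72727$)
$f = 1600$
$S = - \frac{27315}{11}$ ($S = \left(-16 + 2 \frac{4}{-44}\right) - 2467 = \left(-16 + 2 \cdot 4 \left(- \frac{1}{44}\right)\right) - 2467 = \left(-16 + 2 \left(- \frac{1}{11}\right)\right) - 2467 = \left(-16 - \frac{2}{11}\right) - 2467 = - \frac{178}{11} - 2467 = - \frac{27315}{11} \approx -2483.2$)
$\sqrt{\left(f - K\right) + S} = \sqrt{\left(1600 - \frac{8}{11}\right) - \frac{27315}{11}} = \sqrt{\frac{17592}{11} - \frac{27315}{11}} = \sqrt{- \frac{9723}{11}} = \frac{i \sqrt{106953}}{11}$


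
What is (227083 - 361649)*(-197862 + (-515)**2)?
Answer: -9064769458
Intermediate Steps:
(227083 - 361649)*(-197862 + (-515)**2) = -134566*(-197862 + 265225) = -134566*67363 = -9064769458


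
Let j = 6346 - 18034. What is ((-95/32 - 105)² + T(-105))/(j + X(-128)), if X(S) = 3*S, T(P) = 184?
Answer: -12125441/12361728 ≈ -0.98089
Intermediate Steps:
j = -11688
((-95/32 - 105)² + T(-105))/(j + X(-128)) = ((-95/32 - 105)² + 184)/(-11688 + 3*(-128)) = ((-95*1/32 - 105)² + 184)/(-11688 - 384) = ((-95/32 - 105)² + 184)/(-12072) = ((-3455/32)² + 184)*(-1/12072) = (11937025/1024 + 184)*(-1/12072) = (12125441/1024)*(-1/12072) = -12125441/12361728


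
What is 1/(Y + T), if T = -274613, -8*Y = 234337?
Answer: -8/2431241 ≈ -3.2905e-6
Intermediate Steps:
Y = -234337/8 (Y = -⅛*234337 = -234337/8 ≈ -29292.)
1/(Y + T) = 1/(-234337/8 - 274613) = 1/(-2431241/8) = -8/2431241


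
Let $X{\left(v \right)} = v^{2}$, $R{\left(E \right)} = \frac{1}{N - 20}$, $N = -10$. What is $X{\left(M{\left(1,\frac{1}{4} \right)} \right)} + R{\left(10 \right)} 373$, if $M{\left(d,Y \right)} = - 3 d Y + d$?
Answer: $- \frac{2969}{240} \approx -12.371$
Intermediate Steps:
$M{\left(d,Y \right)} = d - 3 Y d$ ($M{\left(d,Y \right)} = - 3 Y d + d = d - 3 Y d$)
$R{\left(E \right)} = - \frac{1}{30}$ ($R{\left(E \right)} = \frac{1}{-10 - 20} = \frac{1}{-30} = - \frac{1}{30}$)
$X{\left(M{\left(1,\frac{1}{4} \right)} \right)} + R{\left(10 \right)} 373 = \left(1 \left(1 - \frac{3}{4}\right)\right)^{2} - \frac{373}{30} = \left(1 \cdot \frac{1}{4}\right)^{2} - \frac{373}{30} = \left(\frac{1}{4}\right)^{2} - \frac{373}{30} = \frac{1}{16} - \frac{373}{30} = - \frac{2969}{240}$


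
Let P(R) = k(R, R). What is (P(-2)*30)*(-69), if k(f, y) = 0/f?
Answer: 0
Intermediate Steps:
k(f, y) = 0
P(R) = 0
(P(-2)*30)*(-69) = (0*30)*(-69) = 0*(-69) = 0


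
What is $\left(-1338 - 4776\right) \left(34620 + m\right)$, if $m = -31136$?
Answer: $-21301176$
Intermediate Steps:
$\left(-1338 - 4776\right) \left(34620 + m\right) = \left(-1338 - 4776\right) \left(34620 - 31136\right) = \left(-6114\right) 3484 = -21301176$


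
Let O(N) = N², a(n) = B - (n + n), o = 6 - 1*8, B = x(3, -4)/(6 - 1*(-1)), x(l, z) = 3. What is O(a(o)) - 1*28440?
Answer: -1392599/49 ≈ -28420.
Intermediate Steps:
B = 3/7 (B = 3/(6 - 1*(-1)) = 3/(6 + 1) = 3/7 ≈ 0.42857)
o = -2 (o = 6 - 8 = -2)
a(n) = 3/7 - 2*n (a(n) = 3/7 - (n + n) = 3/7 - 2*n)
O(a(o)) - 1*28440 = (3/7 - 2*(-2))² - 1*28440 = (3/7 + 4)² - 28440 = (31/7)² - 28440 = 961/49 - 28440 = -1392599/49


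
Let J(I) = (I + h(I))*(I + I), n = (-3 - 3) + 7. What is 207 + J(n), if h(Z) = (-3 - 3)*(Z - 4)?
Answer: 245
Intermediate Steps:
n = 1 (n = -6 + 7 = 1)
h(Z) = 24 - 6*Z (h(Z) = -6*(-4 + Z) = 24 - 6*Z)
J(I) = 2*I*(24 - 5*I) (J(I) = (I + (24 - 6*I))*(I + I) = (24 - 5*I)*(2*I) = 2*I*(24 - 5*I))
207 + J(n) = 207 + 2*1*(24 - 5*1) = 207 + 2*1*(24 - 5) = 207 + 2*1*19 = 207 + 38 = 245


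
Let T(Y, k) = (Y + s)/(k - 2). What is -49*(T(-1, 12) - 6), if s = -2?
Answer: 3087/10 ≈ 308.70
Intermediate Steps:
T(Y, k) = (-2 + Y)/(-2 + k) (T(Y, k) = (Y - 2)/(k - 2) = (-2 + Y)/(-2 + k))
-49*(T(-1, 12) - 6) = -49*((-2 - 1)/(-2 + 12) - 6) = -49*(-3/10 - 6) = -49*(-63/10) = 3087/10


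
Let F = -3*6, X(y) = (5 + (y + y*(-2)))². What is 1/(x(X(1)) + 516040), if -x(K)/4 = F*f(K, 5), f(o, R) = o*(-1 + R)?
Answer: 1/520648 ≈ 1.9207e-6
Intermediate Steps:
X(y) = (5 - y)² (X(y) = (5 + (y - 2*y))² = (5 - y)²)
F = -18
x(K) = 288*K (x(K) = -(-72)*K*(-1 + 5) = -(-72)*K*4 = -(-72)*4*K = -(-288)*K = 288*K)
1/(x(X(1)) + 516040) = 1/(288*(-5 + 1)² + 516040) = 1/(288*(-4)² + 516040) = 1/(288*16 + 516040) = 1/(4608 + 516040) = 1/520648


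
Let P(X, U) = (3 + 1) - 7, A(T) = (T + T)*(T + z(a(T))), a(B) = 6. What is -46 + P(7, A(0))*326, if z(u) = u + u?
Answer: -1024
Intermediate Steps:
z(u) = 2*u
A(T) = 2*T*(12 + T) (A(T) = (T + T)*(T + 2*6) = (2*T)*(T + 12) = (2*T)*(12 + T) = 2*T*(12 + T))
P(X, U) = -3 (P(X, U) = 4 - 7 = -3)
-46 + P(7, A(0))*326 = -46 - 3*326 = -46 - 978 = -1024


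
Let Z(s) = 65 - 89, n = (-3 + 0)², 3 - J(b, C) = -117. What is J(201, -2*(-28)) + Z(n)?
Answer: 96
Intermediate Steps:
J(b, C) = 120 (J(b, C) = 3 - 1*(-117) = 3 + 117 = 120)
n = 9 (n = (-3)² = 9)
Z(s) = -24
J(201, -2*(-28)) + Z(n) = 120 - 24 = 96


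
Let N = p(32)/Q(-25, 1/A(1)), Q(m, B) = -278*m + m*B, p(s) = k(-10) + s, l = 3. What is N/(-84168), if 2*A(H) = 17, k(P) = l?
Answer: -17/284006880 ≈ -5.9858e-8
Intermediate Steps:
k(P) = 3
p(s) = 3 + s
A(H) = 17/2 (A(H) = (½)*17 = 17/2)
Q(m, B) = -278*m + B*m
N = 119/23620 (N = (3 + 32)/((-25*(-278 + 1/(17/2)))) = 35/((-25*(-278 + 2/17))) = 35/((-25*(-4724/17))) = 35/(118100/17) = 35*(17/118100) = 119/23620 ≈ 0.0050381)
N/(-84168) = (119/23620)/(-84168) = (119/23620)*(-1/84168) = -17/284006880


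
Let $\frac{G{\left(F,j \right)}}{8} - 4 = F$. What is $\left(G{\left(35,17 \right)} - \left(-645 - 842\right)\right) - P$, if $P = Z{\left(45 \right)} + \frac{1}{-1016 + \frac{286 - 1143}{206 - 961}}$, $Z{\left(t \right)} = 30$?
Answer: $\frac{1355449242}{766223} \approx 1769.0$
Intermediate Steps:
$G{\left(F,j \right)} = 32 + 8 F$
$P = \frac{22985935}{766223}$ ($P = 30 + \frac{1}{-1016 + \frac{286 - 1143}{206 - 961}} = 30 + \frac{1}{-1016 - \frac{857}{-755}} = 30 + \frac{1}{-1016 - - \frac{857}{755}} = 30 + \frac{1}{-1016 + \frac{857}{755}} = 30 + \frac{1}{- \frac{766223}{755}} = 30 - \frac{755}{766223} = \frac{22985935}{766223} \approx 29.999$)
$\left(G{\left(35,17 \right)} - \left(-645 - 842\right)\right) - P = \left(\left(32 + 8 \cdot 35\right) - \left(-645 - 842\right)\right) - \frac{22985935}{766223} = \left(\left(32 + 280\right) - \left(-645 - 842\right)\right) - \frac{22985935}{766223} = \left(312 - -1487\right) - \frac{22985935}{766223} = \left(312 + 1487\right) - \frac{22985935}{766223} = 1799 - \frac{22985935}{766223} = \frac{1355449242}{766223}$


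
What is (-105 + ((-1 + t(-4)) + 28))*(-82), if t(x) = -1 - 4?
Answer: 6806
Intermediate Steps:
t(x) = -5
(-105 + ((-1 + t(-4)) + 28))*(-82) = (-105 + ((-1 - 5) + 28))*(-82) = (-105 + (-6 + 28))*(-82) = (-105 + 22)*(-82) = -83*(-82) = 6806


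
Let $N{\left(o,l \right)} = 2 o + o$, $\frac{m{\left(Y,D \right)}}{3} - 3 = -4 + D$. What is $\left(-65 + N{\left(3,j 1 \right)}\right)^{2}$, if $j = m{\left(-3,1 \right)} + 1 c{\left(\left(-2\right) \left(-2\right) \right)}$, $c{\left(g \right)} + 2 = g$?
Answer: $3136$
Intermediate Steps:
$m{\left(Y,D \right)} = -3 + 3 D$ ($m{\left(Y,D \right)} = 9 + 3 \left(-4 + D\right) = 9 + \left(-12 + 3 D\right) = -3 + 3 D$)
$c{\left(g \right)} = -2 + g$
$j = 2$ ($j = \left(-3 + 3 \cdot 1\right) + 1 \left(-2 - -4\right) = \left(-3 + 3\right) + 1 \left(-2 + 4\right) = 0 + 1 \cdot 2 = 0 + 2 = 2$)
$N{\left(o,l \right)} = 3 o$
$\left(-65 + N{\left(3,j 1 \right)}\right)^{2} = \left(-65 + 3 \cdot 3\right)^{2} = \left(-65 + 9\right)^{2} = \left(-56\right)^{2} = 3136$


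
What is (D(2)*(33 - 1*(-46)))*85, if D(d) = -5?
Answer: -33575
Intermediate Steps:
(D(2)*(33 - 1*(-46)))*85 = -5*(33 - 1*(-46))*85 = -5*(33 + 46)*85 = -5*79*85 = -395*85 = -33575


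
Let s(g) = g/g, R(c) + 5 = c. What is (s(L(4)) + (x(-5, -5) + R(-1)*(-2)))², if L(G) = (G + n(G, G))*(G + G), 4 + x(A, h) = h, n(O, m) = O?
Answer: 16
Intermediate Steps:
x(A, h) = -4 + h
R(c) = -5 + c
L(G) = 4*G² (L(G) = (G + G)*(G + G) = (2*G)*(2*G) = 4*G²)
s(g) = 1
(s(L(4)) + (x(-5, -5) + R(-1)*(-2)))² = (1 + ((-4 - 5) + (-5 - 1)*(-2)))² = (1 + (-9 - 6*(-2)))² = (1 + (-9 + 12))² = (1 + 3)² = 4² = 16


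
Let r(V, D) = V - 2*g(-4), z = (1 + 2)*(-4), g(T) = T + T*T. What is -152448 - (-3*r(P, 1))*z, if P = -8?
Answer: -151296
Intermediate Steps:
g(T) = T + T²
z = -12 (z = 3*(-4) = -12)
r(V, D) = -24 + V (r(V, D) = V - (-8)*(1 - 4) = V - (-8)*(-3) = V - 2*12 = V - 24 = -24 + V)
-152448 - (-3*r(P, 1))*z = -152448 - (-3*(-24 - 8))*(-12) = -152448 - (-3*(-32))*(-12) = -152448 - 96*(-12) = -152448 - 1*(-1152) = -152448 + 1152 = -151296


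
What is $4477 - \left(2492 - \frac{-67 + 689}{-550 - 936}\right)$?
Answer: $\frac{1474544}{743} \approx 1984.6$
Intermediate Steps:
$4477 - \left(2492 - \frac{-67 + 689}{-550 - 936}\right) = 4477 - \left(2492 - \frac{622}{-1486}\right) = 4477 + \left(-2492 + 622 \left(- \frac{1}{1486}\right)\right) = 4477 - \frac{1851867}{743} = \frac{1474544}{743}$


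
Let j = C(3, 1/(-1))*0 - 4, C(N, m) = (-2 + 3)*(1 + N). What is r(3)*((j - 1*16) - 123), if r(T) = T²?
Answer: -1287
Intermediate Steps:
C(N, m) = 1 + N (C(N, m) = 1*(1 + N) = 1 + N)
j = -4 (j = (1 + 3)*0 - 4 = 4*0 - 4 = 0 - 4 = -4)
r(3)*((j - 1*16) - 123) = 3²*((-4 - 1*16) - 123) = 9*((-4 - 16) - 123) = 9*(-20 - 123) = 9*(-143) = -1287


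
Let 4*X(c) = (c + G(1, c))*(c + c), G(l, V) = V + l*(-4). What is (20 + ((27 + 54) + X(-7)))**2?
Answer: 26896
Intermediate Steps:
G(l, V) = V - 4*l
X(c) = c*(-4 + 2*c)/2 (X(c) = ((c + (c - 4*1))*(c + c))/4 = ((c + (c - 4))*(2*c))/4 = ((c + (-4 + c))*(2*c))/4 = ((-4 + 2*c)*(2*c))/4 = (2*c*(-4 + 2*c))/4 = c*(-4 + 2*c)/2)
(20 + ((27 + 54) + X(-7)))**2 = (20 + ((27 + 54) - 7*(-2 - 7)))**2 = (20 + (81 - 7*(-9)))**2 = (20 + (81 + 63))**2 = (20 + 144)**2 = 164**2 = 26896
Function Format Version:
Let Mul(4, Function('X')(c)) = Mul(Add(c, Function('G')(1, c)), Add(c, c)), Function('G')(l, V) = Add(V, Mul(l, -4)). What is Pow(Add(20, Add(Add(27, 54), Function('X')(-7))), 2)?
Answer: 26896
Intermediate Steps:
Function('G')(l, V) = Add(V, Mul(-4, l))
Function('X')(c) = Mul(Rational(1, 2), c, Add(-4, Mul(2, c))) (Function('X')(c) = Mul(Rational(1, 4), Mul(Add(c, Add(c, Mul(-4, 1))), Add(c, c))) = Mul(Rational(1, 4), Mul(Add(c, Add(c, -4)), Mul(2, c))) = Mul(Rational(1, 4), Mul(Add(c, Add(-4, c)), Mul(2, c))) = Mul(Rational(1, 4), Mul(Add(-4, Mul(2, c)), Mul(2, c))) = Mul(Rational(1, 4), Mul(2, c, Add(-4, Mul(2, c)))) = Mul(Rational(1, 2), c, Add(-4, Mul(2, c))))
Pow(Add(20, Add(Add(27, 54), Function('X')(-7))), 2) = Pow(Add(20, Add(Add(27, 54), Mul(-7, Add(-2, -7)))), 2) = Pow(Add(20, Add(81, Mul(-7, -9))), 2) = Pow(Add(20, Add(81, 63)), 2) = Pow(Add(20, 144), 2) = Pow(164, 2) = 26896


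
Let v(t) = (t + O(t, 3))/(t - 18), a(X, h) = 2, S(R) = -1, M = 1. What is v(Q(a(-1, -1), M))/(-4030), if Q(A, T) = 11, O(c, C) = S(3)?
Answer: 1/2821 ≈ 0.00035448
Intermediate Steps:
O(c, C) = -1
v(t) = (-1 + t)/(-18 + t) (v(t) = (t - 1)/(t - 18) = (-1 + t)/(-18 + t))
v(Q(a(-1, -1), M))/(-4030) = ((-1 + 11)/(-18 + 11))/(-4030) = (10/(-7))*(-1/4030) = -1/7*10*(-1/4030) = -10/7*(-1/4030) = 1/2821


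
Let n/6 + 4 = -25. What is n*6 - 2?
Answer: -1046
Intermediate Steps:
n = -174 (n = -24 + 6*(-25) = -24 - 150 = -174)
n*6 - 2 = -174*6 - 2 = -1044 - 2 = -1046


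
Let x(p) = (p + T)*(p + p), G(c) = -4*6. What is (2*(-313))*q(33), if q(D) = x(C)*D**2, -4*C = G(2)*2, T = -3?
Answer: -147250224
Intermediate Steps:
G(c) = -24
C = 12 (C = -(-6)*2 = -1/4*(-48) = 12)
x(p) = 2*p*(-3 + p) (x(p) = (p - 3)*(p + p) = (-3 + p)*(2*p) = 2*p*(-3 + p))
q(D) = 216*D**2 (q(D) = (2*12*(-3 + 12))*D**2 = (2*12*9)*D**2 = 216*D**2)
(2*(-313))*q(33) = (2*(-313))*(216*33**2) = -135216*1089 = -626*235224 = -147250224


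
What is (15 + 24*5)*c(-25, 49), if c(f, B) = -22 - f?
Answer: 405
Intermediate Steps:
(15 + 24*5)*c(-25, 49) = (15 + 24*5)*(-22 - 1*(-25)) = (15 + 120)*(-22 + 25) = 135*3 = 405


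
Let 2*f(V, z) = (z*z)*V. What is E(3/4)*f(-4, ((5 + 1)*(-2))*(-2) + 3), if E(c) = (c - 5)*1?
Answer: 12393/2 ≈ 6196.5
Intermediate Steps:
E(c) = -5 + c (E(c) = (-5 + c)*1 = -5 + c)
f(V, z) = V*z**2/2 (f(V, z) = ((z*z)*V)/2 = (z**2*V)/2 = (V*z**2)/2 = V*z**2/2)
E(3/4)*f(-4, ((5 + 1)*(-2))*(-2) + 3) = (-5 + 3/4)*((1/2)*(-4)*(((5 + 1)*(-2))*(-2) + 3)**2) = (-5 + 3*(1/4))*((1/2)*(-4)*((6*(-2))*(-2) + 3)**2) = (-5 + 3/4)*((1/2)*(-4)*(-12*(-2) + 3)**2) = -17*(-4)*(24 + 3)**2/8 = -17*(-4)*27**2/8 = -17*(-4)*729/8 = -17/4*(-1458) = 12393/2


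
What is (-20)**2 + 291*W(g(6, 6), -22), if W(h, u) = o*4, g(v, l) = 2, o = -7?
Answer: -7748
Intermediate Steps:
W(h, u) = -28 (W(h, u) = -7*4 = -28)
(-20)**2 + 291*W(g(6, 6), -22) = (-20)**2 + 291*(-28) = 400 - 8148 = -7748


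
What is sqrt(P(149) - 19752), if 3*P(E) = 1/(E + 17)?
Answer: I*sqrt(4898574510)/498 ≈ 140.54*I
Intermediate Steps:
P(E) = 1/(3*(17 + E)) (P(E) = 1/(3*(E + 17)) = 1/(3*(17 + E)))
sqrt(P(149) - 19752) = sqrt(1/(3*(17 + 149)) - 19752) = sqrt((1/3)/166 - 19752) = sqrt((1/3)*(1/166) - 19752) = sqrt(1/498 - 19752) = sqrt(-9836495/498) = I*sqrt(4898574510)/498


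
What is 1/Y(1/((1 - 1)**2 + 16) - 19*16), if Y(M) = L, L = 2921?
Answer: 1/2921 ≈ 0.00034235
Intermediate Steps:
Y(M) = 2921
1/Y(1/((1 - 1)**2 + 16) - 19*16) = 1/2921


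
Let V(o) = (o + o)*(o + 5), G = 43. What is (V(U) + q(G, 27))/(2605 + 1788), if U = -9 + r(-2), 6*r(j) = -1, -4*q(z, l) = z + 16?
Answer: 2219/158148 ≈ 0.014031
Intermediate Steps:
q(z, l) = -4 - z/4 (q(z, l) = -(z + 16)/4 = -(16 + z)/4 = -4 - z/4)
r(j) = -⅙ (r(j) = (⅙)*(-1) = -⅙)
U = -55/6 (U = -9 - ⅙ = -55/6 ≈ -9.1667)
V(o) = 2*o*(5 + o) (V(o) = (2*o)*(5 + o) = 2*o*(5 + o))
(V(U) + q(G, 27))/(2605 + 1788) = (2*(-55/6)*(5 - 55/6) + (-4 - ¼*43))/(2605 + 1788) = (2*(-55/6)*(-25/6) + (-4 - 43/4))/4393 = (1375/18 - 59/4)*(1/4393) = (2219/36)*(1/4393) = 2219/158148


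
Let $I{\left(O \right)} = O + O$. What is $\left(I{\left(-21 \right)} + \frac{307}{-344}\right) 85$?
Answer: $- \frac{1254175}{344} \approx -3645.9$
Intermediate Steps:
$I{\left(O \right)} = 2 O$
$\left(I{\left(-21 \right)} + \frac{307}{-344}\right) 85 = \left(2 \left(-21\right) + \frac{307}{-344}\right) 85 = \left(-42 + 307 \left(- \frac{1}{344}\right)\right) 85 = \left(-42 - \frac{307}{344}\right) 85 = \left(- \frac{14755}{344}\right) 85 = - \frac{1254175}{344}$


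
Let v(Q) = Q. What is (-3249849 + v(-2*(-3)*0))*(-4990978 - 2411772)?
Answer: 24057819684750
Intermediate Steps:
(-3249849 + v(-2*(-3)*0))*(-4990978 - 2411772) = (-3249849 - 2*(-3)*0)*(-4990978 - 2411772) = (-3249849 + 6*0)*(-7402750) = (-3249849 + 0)*(-7402750) = -3249849*(-7402750) = 24057819684750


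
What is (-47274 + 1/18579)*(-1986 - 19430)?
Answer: 18809750861320/18579 ≈ 1.0124e+9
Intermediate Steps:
(-47274 + 1/18579)*(-1986 - 19430) = (-47274 + 1/18579)*(-21416) = -878303645/18579*(-21416) = 18809750861320/18579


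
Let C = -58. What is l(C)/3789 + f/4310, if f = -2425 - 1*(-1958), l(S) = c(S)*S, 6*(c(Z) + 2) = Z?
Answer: 3440911/48991770 ≈ 0.070234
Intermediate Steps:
c(Z) = -2 + Z/6
l(S) = S*(-2 + S/6) (l(S) = (-2 + S/6)*S = S*(-2 + S/6))
f = -467 (f = -2425 + 1958 = -467)
l(C)/3789 + f/4310 = ((⅙)*(-58)*(-12 - 58))/3789 - 467/4310 = ((⅙)*(-58)*(-70))*(1/3789) - 467*1/4310 = (2030/3)*(1/3789) - 467/4310 = 2030/11367 - 467/4310 = 3440911/48991770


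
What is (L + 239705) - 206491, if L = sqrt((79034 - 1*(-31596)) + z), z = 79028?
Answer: 33214 + sqrt(189658) ≈ 33650.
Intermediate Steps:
L = sqrt(189658) (L = sqrt((79034 - 1*(-31596)) + 79028) = sqrt((79034 + 31596) + 79028) = sqrt(110630 + 79028) = sqrt(189658) ≈ 435.50)
(L + 239705) - 206491 = (sqrt(189658) + 239705) - 206491 = (239705 + sqrt(189658)) - 206491 = 33214 + sqrt(189658)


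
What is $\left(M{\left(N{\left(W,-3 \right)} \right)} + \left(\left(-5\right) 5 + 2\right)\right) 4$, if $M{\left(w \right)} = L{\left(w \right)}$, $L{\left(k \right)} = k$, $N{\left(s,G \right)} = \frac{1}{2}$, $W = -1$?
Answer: $-90$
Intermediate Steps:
$N{\left(s,G \right)} = \frac{1}{2}$
$M{\left(w \right)} = w$
$\left(M{\left(N{\left(W,-3 \right)} \right)} + \left(\left(-5\right) 5 + 2\right)\right) 4 = \left(\frac{1}{2} + \left(\left(-5\right) 5 + 2\right)\right) 4 = \left(\frac{1}{2} + \left(-25 + 2\right)\right) 4 = \left(\frac{1}{2} - 23\right) 4 = \left(- \frac{45}{2}\right) 4 = -90$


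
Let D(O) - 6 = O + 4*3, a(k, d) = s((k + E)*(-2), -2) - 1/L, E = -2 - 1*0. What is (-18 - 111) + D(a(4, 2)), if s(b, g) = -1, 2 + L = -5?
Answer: -783/7 ≈ -111.86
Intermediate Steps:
L = -7 (L = -2 - 5 = -7)
E = -2 (E = -2 + 0 = -2)
a(k, d) = -6/7 (a(k, d) = -1 - 1/(-7) = -1 - 1*(-⅐) = -1 + ⅐ = -6/7)
D(O) = 18 + O (D(O) = 6 + (O + 4*3) = 6 + (O + 12) = 6 + (12 + O) = 18 + O)
(-18 - 111) + D(a(4, 2)) = (-18 - 111) + (18 - 6/7) = -129 + 120/7 = -783/7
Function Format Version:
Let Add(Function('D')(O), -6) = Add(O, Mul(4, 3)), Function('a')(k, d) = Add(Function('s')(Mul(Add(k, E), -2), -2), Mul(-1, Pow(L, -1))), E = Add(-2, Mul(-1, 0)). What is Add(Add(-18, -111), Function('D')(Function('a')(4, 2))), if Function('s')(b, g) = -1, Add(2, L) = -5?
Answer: Rational(-783, 7) ≈ -111.86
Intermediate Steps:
L = -7 (L = Add(-2, -5) = -7)
E = -2 (E = Add(-2, 0) = -2)
Function('a')(k, d) = Rational(-6, 7) (Function('a')(k, d) = Add(-1, Mul(-1, Pow(-7, -1))) = Add(-1, Mul(-1, Rational(-1, 7))) = Add(-1, Rational(1, 7)) = Rational(-6, 7))
Function('D')(O) = Add(18, O) (Function('D')(O) = Add(6, Add(O, Mul(4, 3))) = Add(6, Add(O, 12)) = Add(6, Add(12, O)) = Add(18, O))
Add(Add(-18, -111), Function('D')(Function('a')(4, 2))) = Add(Add(-18, -111), Add(18, Rational(-6, 7))) = Add(-129, Rational(120, 7)) = Rational(-783, 7)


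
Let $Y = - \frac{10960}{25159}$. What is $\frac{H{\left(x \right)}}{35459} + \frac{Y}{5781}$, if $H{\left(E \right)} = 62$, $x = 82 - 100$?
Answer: $\frac{8628908458}{5157305143161} \approx 0.0016731$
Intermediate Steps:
$x = -18$
$Y = - \frac{10960}{25159}$ ($Y = \left(-10960\right) \frac{1}{25159} = - \frac{10960}{25159} \approx -0.43563$)
$\frac{H{\left(x \right)}}{35459} + \frac{Y}{5781} = \frac{62}{35459} - \frac{10960}{25159 \cdot 5781} = 62 \cdot \frac{1}{35459} - \frac{10960}{145444179} = \frac{62}{35459} - \frac{10960}{145444179} = \frac{8628908458}{5157305143161}$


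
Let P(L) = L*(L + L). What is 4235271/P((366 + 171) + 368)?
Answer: 4235271/1638050 ≈ 2.5856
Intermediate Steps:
P(L) = 2*L² (P(L) = L*(2*L) = 2*L²)
4235271/P((366 + 171) + 368) = 4235271/((2*((366 + 171) + 368)²)) = 4235271/((2*(537 + 368)²)) = 4235271/((2*905²)) = 4235271/((2*819025)) = 4235271/1638050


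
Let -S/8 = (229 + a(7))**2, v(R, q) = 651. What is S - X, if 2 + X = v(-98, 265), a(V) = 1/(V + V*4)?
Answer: -514845073/1225 ≈ -4.2028e+5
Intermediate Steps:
a(V) = 1/(5*V) (a(V) = 1/(V + 4*V) = 1/(5*V))
S = -514050048/1225 (S = -8*(229 + (1/5)/7)**2 = -8*(229 + (1/5)*(1/7))**2 = -8*(229 + 1/35)**2 = -8*(8016/35)**2 = -8*64256256/1225 = -514050048/1225 ≈ -4.1963e+5)
X = 649 (X = -2 + 651 = 649)
S - X = -514050048/1225 - 1*649 = -514050048/1225 - 649 = -514845073/1225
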